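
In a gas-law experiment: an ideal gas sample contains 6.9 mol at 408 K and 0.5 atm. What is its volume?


PV = nRT  (R = 0.08206 L·atm/(mol·K))
V = nRT/P = 6.9×0.08206×408/0.5
= 462.031 L

462.031 L


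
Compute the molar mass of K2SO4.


M(K2SO4) = 2×39.1 + 1×32.07 + 4×16.0
= 78.2 + 32.07 + 64.0
= 174.27 g/mol

174.27 g/mol


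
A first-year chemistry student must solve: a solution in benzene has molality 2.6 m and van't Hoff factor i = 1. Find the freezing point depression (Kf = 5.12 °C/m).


ΔTf = Kf × m × i
= 5.12 × 2.6 × 1
= 13.312 °C

13.312 °C


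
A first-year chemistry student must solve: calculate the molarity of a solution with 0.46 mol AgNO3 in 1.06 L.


M = n/V = 0.46/1.06 = 0.434 mol/L

0.434 M


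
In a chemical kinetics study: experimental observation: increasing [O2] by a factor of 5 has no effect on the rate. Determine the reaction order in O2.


rate ∝ [O2]^n
rate ∝ [O2]^0
Order in O2: 0

0


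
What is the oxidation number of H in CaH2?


H with a metal (hydride): -1
Oxidation number: -1

-1


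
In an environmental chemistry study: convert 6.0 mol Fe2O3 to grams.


M(Fe2O3) = 159.7 g/mol
mass = n × M = 6.0 × 159.7 = 958.20 g

958.20 g


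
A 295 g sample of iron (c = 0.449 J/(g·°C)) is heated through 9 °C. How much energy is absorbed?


q = mcΔT = 295 × 0.449 × 9
= 1192.10 J

1192.10 J


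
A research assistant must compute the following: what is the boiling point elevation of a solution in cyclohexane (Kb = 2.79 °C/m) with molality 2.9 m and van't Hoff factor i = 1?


ΔTb = Kb × m × i
= 2.79 × 2.9 × 1
= 8.091 °C

8.091 °C


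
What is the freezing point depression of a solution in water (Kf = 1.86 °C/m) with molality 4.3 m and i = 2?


ΔTf = Kf × m × i
= 1.86 × 4.3 × 2
= 15.996 °C

15.996 °C


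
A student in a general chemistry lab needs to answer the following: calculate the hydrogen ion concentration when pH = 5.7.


[H+] = 10^(-pH) = 10^(-5.7)
= 2.0×10^-6 M

2.0×10^-6 M


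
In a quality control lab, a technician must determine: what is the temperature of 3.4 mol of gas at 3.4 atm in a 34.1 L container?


PV = nRT  (R = 0.08206 L·atm/(mol·K))
T = PV/(nR) = 3.4×34.1/(3.4×0.08206)
= 115.94/0.279004
= 415.55 K

415.55 K


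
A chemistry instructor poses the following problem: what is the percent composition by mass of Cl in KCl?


M(KCl) = 1×39.1 + 1×35.45 = 74.55 g/mol
Mass of Cl = 1 × 35.45 = 35.45 g/mol
% Cl = 35.45/74.55 × 100 = 47.55%

47.55%


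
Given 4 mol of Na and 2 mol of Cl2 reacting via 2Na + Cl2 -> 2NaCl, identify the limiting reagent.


Mole ratio available / coefficient:
  Na: 4/2 = 2.000
  Cl2: 2/1 = 2.000
Smaller ratio is limiting.

neither (stoichiometric); Na and Cl2 are fully consumed


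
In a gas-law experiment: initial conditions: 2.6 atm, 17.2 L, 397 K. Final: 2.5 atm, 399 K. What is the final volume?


P1V1/T1 = P2V2/T2
V2 = P1V1T2/(T1P2)
= 2.6×17.2×399/(397×2.5)
= 17.978 L

17.978 L


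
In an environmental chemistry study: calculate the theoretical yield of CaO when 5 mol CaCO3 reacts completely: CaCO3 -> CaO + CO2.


Mole ratio CaO:CaCO3 = 1:1
n(CaO) = 5 × 1/1 = 5.000 mol
mass = 5.000 × 56.08 = 280.4 g

280.4 g


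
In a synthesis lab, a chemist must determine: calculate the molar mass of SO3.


M(SO3) = 1×32.07 + 3×16.0
= 32.07 + 48.0
= 80.07 g/mol

80.07 g/mol


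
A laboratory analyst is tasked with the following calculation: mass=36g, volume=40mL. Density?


ρ = mass/volume
= 36/40
= 0.9 g/mL

0.9 g/mL


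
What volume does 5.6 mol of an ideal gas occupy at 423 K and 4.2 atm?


PV = nRT  (R = 0.08206 L·atm/(mol·K))
V = nRT/P = 5.6×0.08206×423/4.2
= 46.282 L

46.282 L


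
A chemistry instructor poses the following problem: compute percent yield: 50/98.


% yield = actual/theoretical × 100
= 50/98 × 100
= 51.02%

51.02%


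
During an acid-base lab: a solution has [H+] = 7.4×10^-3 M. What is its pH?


pH = -log10([H+]) = -log10(7.4×10^-3)
= 3 - log10(7.4)
= 3 - 0.87
= 2.13

2.13


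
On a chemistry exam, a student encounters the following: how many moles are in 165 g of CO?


M(CO) = 28.01 g/mol
n = mass/M = 165/28.01 = 5.8908 mol

5.8908 mol


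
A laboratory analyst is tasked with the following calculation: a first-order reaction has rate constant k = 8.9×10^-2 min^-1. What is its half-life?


t½ = ln2/k = 0.693147/(8.9×10^-2 min^-1)
= 7.788 min

7.788 min


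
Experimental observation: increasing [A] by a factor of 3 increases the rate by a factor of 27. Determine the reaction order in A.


rate ∝ [A]^n
3^n = 27 → n = 3
Order in A: 3

3


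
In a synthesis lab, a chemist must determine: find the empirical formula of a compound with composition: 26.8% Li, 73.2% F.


Assume 100 g sample. Moles of each element:
  Li: 26.8/6.94 = 3.862 mol
  F: 73.2/19.0 = 3.853 mol
Divide by smallest (3.853):
  Li: 3.862/3.853 = 1.0
  F: 3.853/3.853 = 1.0
Empirical formula: LiF

LiF


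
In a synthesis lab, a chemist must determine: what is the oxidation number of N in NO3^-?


x + 3(-2) = -1, so x = +5
Oxidation number: +5

+5


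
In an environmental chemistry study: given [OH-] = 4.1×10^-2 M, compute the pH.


pOH = -log10([OH-]) = -log10(4.1×10^-2)
= 2 - log10(4.1) = 1.39
pH = 14 - pOH = 14 - 1.39 = 12.61

12.61


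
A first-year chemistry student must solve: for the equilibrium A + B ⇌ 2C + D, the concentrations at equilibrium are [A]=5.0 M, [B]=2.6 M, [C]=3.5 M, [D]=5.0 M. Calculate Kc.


Kc = [C]^2[D]/([A][B])
= (3.5^2 × 5.0^1)/(5.0^1 × 2.6^1)
= 61.25/13
= 4.712

4.712


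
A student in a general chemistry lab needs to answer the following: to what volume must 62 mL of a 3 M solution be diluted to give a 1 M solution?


C1V1 = C2V2
3 × 62 = 1 × V2
V2 = 186/1 = 186.0 mL

186.0 mL


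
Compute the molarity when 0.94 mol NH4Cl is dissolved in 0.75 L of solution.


M = n/V = 0.94/0.75 = 1.253 mol/L

1.253 M


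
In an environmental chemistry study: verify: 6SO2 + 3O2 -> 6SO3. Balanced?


Equation: 6SO2 + 3O2 -> 6SO3
Check atoms: O: 18=18, S: 6=6
Balanced

Yes, balanced


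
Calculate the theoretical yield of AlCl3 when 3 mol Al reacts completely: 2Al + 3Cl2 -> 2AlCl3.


Mole ratio AlCl3:Al = 2:2
n(AlCl3) = 3 × 2/2 = 3.000 mol
mass = 3.000 × 133.33 = 399.99 g

399.99 g


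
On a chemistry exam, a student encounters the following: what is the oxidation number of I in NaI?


halide: -1
Oxidation number: -1

-1


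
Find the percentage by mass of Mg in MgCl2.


M(MgCl2) = 1×24.31 + 2×35.45 = 95.21 g/mol
Mass of Mg = 1 × 24.31 = 24.31 g/mol
% Mg = 24.31/95.21 × 100 = 25.53%

25.53%


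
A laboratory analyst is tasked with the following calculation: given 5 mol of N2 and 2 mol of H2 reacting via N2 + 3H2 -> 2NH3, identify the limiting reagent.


Mole ratio available / coefficient:
  N2: 5/1 = 5.000
  H2: 2/3 = 0.667
Smaller ratio is limiting.

H2


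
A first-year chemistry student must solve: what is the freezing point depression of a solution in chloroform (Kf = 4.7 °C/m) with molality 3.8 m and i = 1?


ΔTf = Kf × m × i
= 4.7 × 3.8 × 1
= 17.86 °C

17.86 °C


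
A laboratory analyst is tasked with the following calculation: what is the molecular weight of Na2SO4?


M(Na2SO4) = 2×22.99 + 1×32.07 + 4×16.0
= 45.98 + 32.07 + 64.0
= 142.05 g/mol

142.05 g/mol


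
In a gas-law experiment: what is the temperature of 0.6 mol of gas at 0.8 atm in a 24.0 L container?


PV = nRT  (R = 0.08206 L·atm/(mol·K))
T = PV/(nR) = 0.8×24.0/(0.6×0.08206)
= 19.20/0.049236
= 389.96 K

389.96 K


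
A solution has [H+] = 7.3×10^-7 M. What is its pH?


pH = -log10([H+]) = -log10(7.3×10^-7)
= 7 - log10(7.3)
= 7 - 0.86
= 6.14

6.14


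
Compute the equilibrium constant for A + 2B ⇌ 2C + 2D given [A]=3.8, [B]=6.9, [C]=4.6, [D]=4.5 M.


Kc = [C]^2[D]^2/([A][B]^2)
= (4.6^2 × 4.5^2)/(3.8^1 × 6.9^2)
= 428.49/180.918
= 2.368

2.368


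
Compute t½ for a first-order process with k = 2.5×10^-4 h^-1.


t½ = ln2/k = 0.693147/(2.5×10^-4 h^-1)
= 2773 h

2773 h


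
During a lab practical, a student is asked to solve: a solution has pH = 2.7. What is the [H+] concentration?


[H+] = 10^(-pH) = 10^(-2.7)
= 2.0×10^-3 M

2.0×10^-3 M


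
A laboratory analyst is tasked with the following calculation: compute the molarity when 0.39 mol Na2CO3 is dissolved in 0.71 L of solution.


M = n/V = 0.39/0.71 = 0.549 mol/L

0.549 M


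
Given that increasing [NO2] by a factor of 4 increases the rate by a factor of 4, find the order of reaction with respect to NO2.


rate ∝ [NO2]^n
4^n = 4 → n = 1
Order in NO2: 1

1


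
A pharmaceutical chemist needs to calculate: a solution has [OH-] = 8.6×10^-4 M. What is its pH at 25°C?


pOH = -log10([OH-]) = -log10(8.6×10^-4)
= 4 - log10(8.6) = 3.07
pH = 14 - pOH = 14 - 3.07 = 10.93

10.93


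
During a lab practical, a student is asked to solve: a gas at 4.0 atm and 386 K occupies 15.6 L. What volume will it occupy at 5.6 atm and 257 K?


P1V1/T1 = P2V2/T2
V2 = P1V1T2/(T1P2)
= 4.0×15.6×257/(386×5.6)
= 7.419 L

7.419 L


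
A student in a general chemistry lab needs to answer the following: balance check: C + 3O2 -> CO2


Equation: C + 3O2 -> CO2
Check atoms: C: 1=1, O: 6≠2
Not balanced

No, not balanced


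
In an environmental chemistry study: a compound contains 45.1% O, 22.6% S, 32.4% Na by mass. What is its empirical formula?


Assume 100 g sample. Moles of each element:
  O: 45.1/16.0 = 2.819 mol
  S: 22.6/32.07 = 0.705 mol
  Na: 32.4/22.99 = 1.409 mol
Divide by smallest (0.705):
  O: 2.819/0.705 = 4.0
  S: 0.705/0.705 = 1.0
  Na: 1.409/0.705 = 2.0
Empirical formula: Na2SO4

Na2SO4


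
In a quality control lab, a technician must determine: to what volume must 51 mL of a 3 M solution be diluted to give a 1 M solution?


C1V1 = C2V2
3 × 51 = 1 × V2
V2 = 153/1 = 153.0 mL

153.0 mL


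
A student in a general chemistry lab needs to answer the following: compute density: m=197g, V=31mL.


ρ = mass/volume
= 197/31
= 6.355 g/mL

6.355 g/mL


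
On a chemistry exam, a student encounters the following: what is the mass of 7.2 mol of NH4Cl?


M(NH4Cl) = 53.49 g/mol
mass = n × M = 7.2 × 53.49 = 385.13 g

385.13 g


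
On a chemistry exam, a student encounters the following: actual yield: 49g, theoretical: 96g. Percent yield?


% yield = actual/theoretical × 100
= 49/96 × 100
= 51.04%

51.04%


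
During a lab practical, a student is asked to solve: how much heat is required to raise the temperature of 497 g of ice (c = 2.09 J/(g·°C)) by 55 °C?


q = mcΔT = 497 × 2.09 × 55
= 57130.15 J

57130.15 J


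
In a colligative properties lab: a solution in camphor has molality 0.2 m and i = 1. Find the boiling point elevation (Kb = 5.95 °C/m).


ΔTb = Kb × m × i
= 5.95 × 0.2 × 1
= 1.19 °C

1.19 °C


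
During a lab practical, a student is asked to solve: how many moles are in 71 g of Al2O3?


M(Al2O3) = 101.96 g/mol
n = mass/M = 71/101.96 = 0.6964 mol

0.6964 mol


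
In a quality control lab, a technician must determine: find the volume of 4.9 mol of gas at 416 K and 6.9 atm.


PV = nRT  (R = 0.08206 L·atm/(mol·K))
V = nRT/P = 4.9×0.08206×416/6.9
= 24.242 L

24.242 L


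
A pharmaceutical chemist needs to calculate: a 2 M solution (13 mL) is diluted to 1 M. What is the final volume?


C1V1 = C2V2
2 × 13 = 1 × V2
V2 = 26/1 = 26.0 mL

26.0 mL


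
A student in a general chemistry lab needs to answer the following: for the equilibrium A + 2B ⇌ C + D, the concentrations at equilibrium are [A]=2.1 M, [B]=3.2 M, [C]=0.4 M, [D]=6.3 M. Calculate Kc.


Kc = [C][D]/([A][B]^2)
= (0.4^1 × 6.3^1)/(2.1^1 × 3.2^2)
= 2.52/21.504
= 0.1172

0.1172


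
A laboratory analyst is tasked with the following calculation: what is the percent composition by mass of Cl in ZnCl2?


M(ZnCl2) = 1×65.38 + 2×35.45 = 136.28 g/mol
Mass of Cl = 2 × 35.45 = 70.90 g/mol
% Cl = 70.90/136.28 × 100 = 52.03%

52.03%


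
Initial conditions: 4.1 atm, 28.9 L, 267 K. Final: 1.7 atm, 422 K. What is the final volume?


P1V1/T1 = P2V2/T2
V2 = P1V1T2/(T1P2)
= 4.1×28.9×422/(267×1.7)
= 110.163 L

110.163 L


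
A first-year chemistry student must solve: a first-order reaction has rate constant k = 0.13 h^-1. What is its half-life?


t½ = ln2/k = 0.693147/(0.13 h^-1)
= 5.332 h

5.332 h


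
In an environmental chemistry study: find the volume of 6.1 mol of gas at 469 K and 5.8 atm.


PV = nRT  (R = 0.08206 L·atm/(mol·K))
V = nRT/P = 6.1×0.08206×469/5.8
= 40.477 L

40.477 L


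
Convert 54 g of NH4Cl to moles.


M(NH4Cl) = 53.49 g/mol
n = mass/M = 54/53.49 = 1.0095 mol

1.0095 mol


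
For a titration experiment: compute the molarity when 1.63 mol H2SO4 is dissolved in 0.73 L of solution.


M = n/V = 1.63/0.73 = 2.233 mol/L

2.233 M


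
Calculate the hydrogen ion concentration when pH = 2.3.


[H+] = 10^(-pH) = 10^(-2.3)
= 5.01×10^-3 M

5.01×10^-3 M


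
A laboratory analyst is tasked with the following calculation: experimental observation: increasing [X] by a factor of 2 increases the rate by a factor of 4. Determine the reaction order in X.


rate ∝ [X]^n
2^n = 4 → n = 2
Order in X: 2

2


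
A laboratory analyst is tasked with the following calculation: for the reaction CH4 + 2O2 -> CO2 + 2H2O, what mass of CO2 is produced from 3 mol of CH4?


Mole ratio CO2:CH4 = 1:1
n(CO2) = 3 × 1/1 = 3.000 mol
mass = 3.000 × 44.01 = 132.03 g

132.03 g


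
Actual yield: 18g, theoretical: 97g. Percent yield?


% yield = actual/theoretical × 100
= 18/97 × 100
= 18.56%

18.56%


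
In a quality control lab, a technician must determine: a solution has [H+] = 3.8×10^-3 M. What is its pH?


pH = -log10([H+]) = -log10(3.8×10^-3)
= 3 - log10(3.8)
= 3 - 0.58
= 2.42

2.42


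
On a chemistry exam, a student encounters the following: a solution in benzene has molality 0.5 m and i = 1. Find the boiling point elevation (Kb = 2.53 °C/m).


ΔTb = Kb × m × i
= 2.53 × 0.5 × 1
= 1.265 °C

1.265 °C


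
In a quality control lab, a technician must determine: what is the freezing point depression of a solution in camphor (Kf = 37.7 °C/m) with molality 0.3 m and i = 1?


ΔTf = Kf × m × i
= 37.7 × 0.3 × 1
= 11.31 °C

11.31 °C


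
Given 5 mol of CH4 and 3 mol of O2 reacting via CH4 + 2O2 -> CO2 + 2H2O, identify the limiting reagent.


Mole ratio available / coefficient:
  CH4: 5/1 = 5.000
  O2: 3/2 = 1.500
Smaller ratio is limiting.

O2


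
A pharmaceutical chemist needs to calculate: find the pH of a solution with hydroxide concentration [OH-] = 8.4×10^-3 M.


pOH = -log10([OH-]) = -log10(8.4×10^-3)
= 3 - log10(8.4) = 2.08
pH = 14 - pOH = 14 - 2.08 = 11.92

11.92


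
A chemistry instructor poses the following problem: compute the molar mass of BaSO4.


M(BaSO4) = 1×137.33 + 1×32.07 + 4×16.0
= 137.33 + 32.07 + 64.0
= 233.4 g/mol

233.4 g/mol


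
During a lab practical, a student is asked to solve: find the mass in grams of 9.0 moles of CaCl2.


M(CaCl2) = 110.98 g/mol
mass = n × M = 9.0 × 110.98 = 998.82 g

998.82 g


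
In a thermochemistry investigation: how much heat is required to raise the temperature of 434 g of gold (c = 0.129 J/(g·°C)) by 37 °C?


q = mcΔT = 434 × 0.129 × 37
= 2071.48 J

2071.48 J


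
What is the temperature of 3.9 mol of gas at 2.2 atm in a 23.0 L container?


PV = nRT  (R = 0.08206 L·atm/(mol·K))
T = PV/(nR) = 2.2×23.0/(3.9×0.08206)
= 50.60/0.320034
= 158.11 K

158.11 K


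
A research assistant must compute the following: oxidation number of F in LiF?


F is always -1
Oxidation number: -1

-1


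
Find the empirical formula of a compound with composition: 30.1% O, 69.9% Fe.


Assume 100 g sample. Moles of each element:
  O: 30.1/16.0 = 1.881 mol
  Fe: 69.9/55.85 = 1.252 mol
Divide by smallest (1.252):
  O: 1.881/1.252 = 1.5
  Fe: 1.252/1.252 = 1.0
Multiply all ratios by 2 to obtain whole numbers.
Empirical formula: Fe2O3

Fe2O3


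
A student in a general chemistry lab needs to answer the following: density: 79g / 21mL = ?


ρ = mass/volume
= 79/21
= 3.762 g/mL

3.762 g/mL


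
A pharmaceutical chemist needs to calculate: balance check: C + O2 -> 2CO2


Equation: C + O2 -> 2CO2
Check atoms: C: 1≠2, O: 2≠4
Not balanced

No, not balanced


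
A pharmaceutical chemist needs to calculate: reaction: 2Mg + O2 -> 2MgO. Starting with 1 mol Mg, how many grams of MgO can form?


Mole ratio MgO:Mg = 2:2
n(MgO) = 1 × 2/2 = 1.000 mol
mass = 1.000 × 40.31 = 40.31 g

40.31 g


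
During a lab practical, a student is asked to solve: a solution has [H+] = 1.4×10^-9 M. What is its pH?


pH = -log10([H+]) = -log10(1.4×10^-9)
= 9 - log10(1.4)
= 9 - 0.15
= 8.85

8.85


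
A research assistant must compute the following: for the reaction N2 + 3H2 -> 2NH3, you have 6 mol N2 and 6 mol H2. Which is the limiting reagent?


Mole ratio available / coefficient:
  N2: 6/1 = 6.000
  H2: 6/3 = 2.000
Smaller ratio is limiting.

H2


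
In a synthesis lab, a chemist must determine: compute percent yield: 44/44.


% yield = actual/theoretical × 100
= 44/44 × 100
= 100.0%

100.0%


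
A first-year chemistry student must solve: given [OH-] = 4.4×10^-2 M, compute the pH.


pOH = -log10([OH-]) = -log10(4.4×10^-2)
= 2 - log10(4.4) = 1.36
pH = 14 - pOH = 14 - 1.36 = 12.64

12.64


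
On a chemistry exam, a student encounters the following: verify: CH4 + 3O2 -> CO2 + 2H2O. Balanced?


Equation: CH4 + 3O2 -> CO2 + 2H2O
Check atoms: C: 1=1, H: 4=4, O: 6≠4
Not balanced

No, not balanced


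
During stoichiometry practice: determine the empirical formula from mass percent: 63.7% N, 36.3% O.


Assume 100 g sample. Moles of each element:
  N: 63.7/14.01 = 4.547 mol
  O: 36.3/16.0 = 2.269 mol
Divide by smallest (2.269):
  N: 4.547/2.269 = 2.0
  O: 2.269/2.269 = 1.0
Empirical formula: N2O

N2O


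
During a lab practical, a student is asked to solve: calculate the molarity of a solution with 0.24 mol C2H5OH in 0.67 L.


M = n/V = 0.24/0.67 = 0.358 mol/L

0.358 M


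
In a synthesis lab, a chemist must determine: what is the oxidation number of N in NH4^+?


x + 4(+1) = +1, so x = -3
Oxidation number: -3

-3


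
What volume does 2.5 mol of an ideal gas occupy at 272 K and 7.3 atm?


PV = nRT  (R = 0.08206 L·atm/(mol·K))
V = nRT/P = 2.5×0.08206×272/7.3
= 7.644 L

7.644 L


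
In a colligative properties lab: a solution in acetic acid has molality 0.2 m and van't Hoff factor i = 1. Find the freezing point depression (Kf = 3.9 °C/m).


ΔTf = Kf × m × i
= 3.9 × 0.2 × 1
= 0.78 °C

0.78 °C


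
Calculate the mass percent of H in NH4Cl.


M(NH4Cl) = 1×14.01 + 4×1.008 + 1×35.45 = 53.492 g/mol
Mass of H = 4 × 1.008 = 4.032 g/mol
% H = 4.032/53.492 × 100 = 7.54%

7.54%


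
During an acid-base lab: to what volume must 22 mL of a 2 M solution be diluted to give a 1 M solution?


C1V1 = C2V2
2 × 22 = 1 × V2
V2 = 44/1 = 44.0 mL

44.0 mL


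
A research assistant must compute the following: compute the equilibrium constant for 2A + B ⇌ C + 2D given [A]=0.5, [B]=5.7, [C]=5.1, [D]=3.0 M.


Kc = [C][D]^2/([A]^2[B])
= (5.1^1 × 3.0^2)/(0.5^2 × 5.7^1)
= 45.9/1.425
= 32.21

32.21


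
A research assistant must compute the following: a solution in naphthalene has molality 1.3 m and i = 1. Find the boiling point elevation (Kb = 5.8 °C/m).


ΔTb = Kb × m × i
= 5.8 × 1.3 × 1
= 7.54 °C

7.54 °C


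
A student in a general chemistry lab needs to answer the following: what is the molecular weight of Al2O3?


M(Al2O3) = 2×26.98 + 3×16.0
= 53.96 + 48.0
= 101.96 g/mol

101.96 g/mol


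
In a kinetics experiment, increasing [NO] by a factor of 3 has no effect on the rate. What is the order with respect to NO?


rate ∝ [NO]^n
rate ∝ [NO]^0
Order in NO: 0

0


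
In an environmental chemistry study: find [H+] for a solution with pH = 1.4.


[H+] = 10^(-pH) = 10^(-1.4)
= 3.98×10^-2 M

3.98×10^-2 M


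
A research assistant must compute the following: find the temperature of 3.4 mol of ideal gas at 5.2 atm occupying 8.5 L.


PV = nRT  (R = 0.08206 L·atm/(mol·K))
T = PV/(nR) = 5.2×8.5/(3.4×0.08206)
= 44.20/0.279004
= 158.42 K

158.42 K


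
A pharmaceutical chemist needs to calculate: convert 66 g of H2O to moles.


M(H2O) = 18.02 g/mol
n = mass/M = 66/18.02 = 3.6626 mol

3.6626 mol


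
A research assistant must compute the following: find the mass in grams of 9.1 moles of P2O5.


M(P2O5) = 141.94 g/mol
mass = n × M = 9.1 × 141.94 = 1291.65 g

1291.65 g


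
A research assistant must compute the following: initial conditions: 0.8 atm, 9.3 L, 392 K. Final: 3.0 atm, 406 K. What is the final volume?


P1V1/T1 = P2V2/T2
V2 = P1V1T2/(T1P2)
= 0.8×9.3×406/(392×3.0)
= 2.569 L

2.569 L


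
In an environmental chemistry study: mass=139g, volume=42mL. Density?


ρ = mass/volume
= 139/42
= 3.31 g/mL

3.31 g/mL


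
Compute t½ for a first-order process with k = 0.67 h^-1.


t½ = ln2/k = 0.693147/(0.67 h^-1)
= 1.035 h

1.035 h


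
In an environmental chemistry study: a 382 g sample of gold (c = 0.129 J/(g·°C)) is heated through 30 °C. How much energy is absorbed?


q = mcΔT = 382 × 0.129 × 30
= 1478.34 J

1478.34 J


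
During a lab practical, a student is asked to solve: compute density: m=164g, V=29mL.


ρ = mass/volume
= 164/29
= 5.655 g/mL

5.655 g/mL


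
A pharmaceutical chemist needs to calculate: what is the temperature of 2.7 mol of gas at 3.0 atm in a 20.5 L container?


PV = nRT  (R = 0.08206 L·atm/(mol·K))
T = PV/(nR) = 3.0×20.5/(2.7×0.08206)
= 61.50/0.221562
= 277.57 K

277.57 K


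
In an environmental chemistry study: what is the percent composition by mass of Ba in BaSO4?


M(BaSO4) = 1×137.33 + 1×32.07 + 4×16.0 = 233.40 g/mol
Mass of Ba = 1 × 137.33 = 137.33 g/mol
% Ba = 137.33/233.40 × 100 = 58.84%

58.84%


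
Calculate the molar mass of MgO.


M(MgO) = 1×24.31 + 1×16.0
= 24.31 + 16.0
= 40.31 g/mol

40.31 g/mol


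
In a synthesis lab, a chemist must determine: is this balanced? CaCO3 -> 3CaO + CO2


Equation: CaCO3 -> 3CaO + CO2
Check atoms: C: 1=1, Ca: 1≠3, O: 3≠5
Not balanced

No, not balanced


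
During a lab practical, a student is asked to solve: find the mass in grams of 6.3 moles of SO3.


M(SO3) = 80.07 g/mol
mass = n × M = 6.3 × 80.07 = 504.44 g

504.44 g


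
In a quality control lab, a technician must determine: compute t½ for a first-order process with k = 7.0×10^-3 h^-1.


t½ = ln2/k = 0.693147/(7.0×10^-3 h^-1)
= 99.02 h

99.02 h


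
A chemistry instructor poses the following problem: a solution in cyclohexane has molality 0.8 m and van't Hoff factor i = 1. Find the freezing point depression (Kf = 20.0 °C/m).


ΔTf = Kf × m × i
= 20.0 × 0.8 × 1
= 16.0 °C

16.0 °C


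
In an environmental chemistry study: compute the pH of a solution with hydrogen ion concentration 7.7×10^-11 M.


pH = -log10([H+]) = -log10(7.7×10^-11)
= 11 - log10(7.7)
= 11 - 0.89
= 10.11

10.11


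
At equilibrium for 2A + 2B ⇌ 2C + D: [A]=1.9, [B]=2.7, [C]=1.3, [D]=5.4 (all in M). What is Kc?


Kc = [C]^2[D]/([A]^2[B]^2)
= (1.3^2 × 5.4^1)/(1.9^2 × 2.7^2)
= 9.126/26.3169
= 0.3468

0.3468


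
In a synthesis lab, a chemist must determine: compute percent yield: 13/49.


% yield = actual/theoretical × 100
= 13/49 × 100
= 26.53%

26.53%


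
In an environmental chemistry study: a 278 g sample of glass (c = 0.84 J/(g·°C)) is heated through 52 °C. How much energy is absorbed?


q = mcΔT = 278 × 0.84 × 52
= 12143.04 J

12143.04 J


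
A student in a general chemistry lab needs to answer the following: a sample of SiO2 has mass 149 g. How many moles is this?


M(SiO2) = 60.09 g/mol
n = mass/M = 149/60.09 = 2.4796 mol

2.4796 mol


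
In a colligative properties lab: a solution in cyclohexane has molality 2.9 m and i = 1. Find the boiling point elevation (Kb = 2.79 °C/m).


ΔTb = Kb × m × i
= 2.79 × 2.9 × 1
= 8.091 °C

8.091 °C


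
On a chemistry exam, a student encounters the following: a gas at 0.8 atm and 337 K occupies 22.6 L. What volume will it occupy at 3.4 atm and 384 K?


P1V1/T1 = P2V2/T2
V2 = P1V1T2/(T1P2)
= 0.8×22.6×384/(337×3.4)
= 6.059 L

6.059 L


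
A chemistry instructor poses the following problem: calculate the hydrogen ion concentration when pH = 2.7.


[H+] = 10^(-pH) = 10^(-2.7)
= 2.0×10^-3 M

2.0×10^-3 M


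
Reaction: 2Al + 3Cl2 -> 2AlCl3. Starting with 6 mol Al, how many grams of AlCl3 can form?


Mole ratio AlCl3:Al = 2:2
n(AlCl3) = 6 × 2/2 = 6.000 mol
mass = 6.000 × 133.33 = 799.98 g

799.98 g


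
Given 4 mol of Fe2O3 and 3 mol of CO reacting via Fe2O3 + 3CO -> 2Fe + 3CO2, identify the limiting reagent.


Mole ratio available / coefficient:
  Fe2O3: 4/1 = 4.000
  CO: 3/3 = 1.000
Smaller ratio is limiting.

CO


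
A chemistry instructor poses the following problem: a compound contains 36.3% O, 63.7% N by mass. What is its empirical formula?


Assume 100 g sample. Moles of each element:
  O: 36.3/16.0 = 2.269 mol
  N: 63.7/14.01 = 4.547 mol
Divide by smallest (2.269):
  O: 2.269/2.269 = 1.0
  N: 4.547/2.269 = 2.0
Empirical formula: N2O

N2O


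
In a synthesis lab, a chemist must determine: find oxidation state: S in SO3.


x + 3(-2) = 0, so x = +6
Oxidation number: +6

+6


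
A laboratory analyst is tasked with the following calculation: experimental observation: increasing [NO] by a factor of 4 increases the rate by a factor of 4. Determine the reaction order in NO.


rate ∝ [NO]^n
4^n = 4 → n = 1
Order in NO: 1

1


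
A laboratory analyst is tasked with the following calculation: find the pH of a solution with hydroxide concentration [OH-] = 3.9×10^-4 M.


pOH = -log10([OH-]) = -log10(3.9×10^-4)
= 4 - log10(3.9) = 3.41
pH = 14 - pOH = 14 - 3.41 = 10.59

10.59


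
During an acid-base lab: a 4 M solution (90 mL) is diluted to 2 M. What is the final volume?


C1V1 = C2V2
4 × 90 = 2 × V2
V2 = 360/2 = 180.0 mL

180.0 mL


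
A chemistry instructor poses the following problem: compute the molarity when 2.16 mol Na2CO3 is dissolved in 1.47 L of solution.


M = n/V = 2.16/1.47 = 1.469 mol/L

1.469 M


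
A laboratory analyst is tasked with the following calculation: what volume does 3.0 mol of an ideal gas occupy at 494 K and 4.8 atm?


PV = nRT  (R = 0.08206 L·atm/(mol·K))
V = nRT/P = 3.0×0.08206×494/4.8
= 25.336 L

25.336 L


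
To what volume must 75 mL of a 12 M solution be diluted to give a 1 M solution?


C1V1 = C2V2
12 × 75 = 1 × V2
V2 = 900/1 = 900.0 mL

900.0 mL


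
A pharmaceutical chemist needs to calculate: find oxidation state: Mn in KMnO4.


(+1) + x + 4(-2) = 0, so x = +7
Oxidation number: +7

+7


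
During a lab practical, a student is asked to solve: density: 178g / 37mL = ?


ρ = mass/volume
= 178/37
= 4.811 g/mL

4.811 g/mL


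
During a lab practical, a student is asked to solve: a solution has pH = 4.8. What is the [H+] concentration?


[H+] = 10^(-pH) = 10^(-4.8)
= 1.58×10^-5 M

1.58×10^-5 M


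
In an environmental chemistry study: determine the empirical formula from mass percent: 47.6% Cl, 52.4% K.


Assume 100 g sample. Moles of each element:
  Cl: 47.6/35.45 = 1.343 mol
  K: 52.4/39.1 = 1.34 mol
Divide by smallest (1.34):
  Cl: 1.343/1.34 = 1.0
  K: 1.34/1.34 = 1.0
Empirical formula: KCl

KCl


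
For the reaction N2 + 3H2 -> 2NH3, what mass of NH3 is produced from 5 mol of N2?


Mole ratio NH3:N2 = 2:1
n(NH3) = 5 × 2/1 = 10.000 mol
mass = 10.000 × 17.03 = 170.3 g

170.3 g


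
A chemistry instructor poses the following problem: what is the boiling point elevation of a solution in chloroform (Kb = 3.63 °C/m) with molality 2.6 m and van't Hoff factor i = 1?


ΔTb = Kb × m × i
= 3.63 × 2.6 × 1
= 9.438 °C

9.438 °C


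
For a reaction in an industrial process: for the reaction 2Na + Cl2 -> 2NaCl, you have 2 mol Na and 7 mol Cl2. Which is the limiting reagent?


Mole ratio available / coefficient:
  Na: 2/2 = 1.000
  Cl2: 7/1 = 7.000
Smaller ratio is limiting.

Na


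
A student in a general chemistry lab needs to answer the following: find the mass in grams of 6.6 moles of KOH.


M(KOH) = 56.11 g/mol
mass = n × M = 6.6 × 56.11 = 370.33 g

370.33 g


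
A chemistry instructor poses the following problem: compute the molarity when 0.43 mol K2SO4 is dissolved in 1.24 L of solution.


M = n/V = 0.43/1.24 = 0.347 mol/L

0.347 M


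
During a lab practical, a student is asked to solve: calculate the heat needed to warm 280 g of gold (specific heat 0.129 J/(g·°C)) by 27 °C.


q = mcΔT = 280 × 0.129 × 27
= 975.24 J

975.24 J


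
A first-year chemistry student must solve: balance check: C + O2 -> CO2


Equation: C + O2 -> CO2
Check atoms: C: 1=1, O: 2=2
Balanced

Yes, balanced


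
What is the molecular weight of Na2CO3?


M(Na2CO3) = 2×22.99 + 1×12.01 + 3×16.0
= 45.98 + 12.01 + 48.0
= 105.99 g/mol

105.99 g/mol


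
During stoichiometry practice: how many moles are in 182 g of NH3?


M(NH3) = 17.03 g/mol
n = mass/M = 182/17.03 = 10.687 mol

10.687 mol


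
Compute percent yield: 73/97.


% yield = actual/theoretical × 100
= 73/97 × 100
= 75.26%

75.26%


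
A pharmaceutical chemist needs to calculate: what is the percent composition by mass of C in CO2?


M(CO2) = 1×12.01 + 2×16.0 = 44.01 g/mol
Mass of C = 1 × 12.01 = 12.01 g/mol
% C = 12.01/44.01 × 100 = 27.29%

27.29%


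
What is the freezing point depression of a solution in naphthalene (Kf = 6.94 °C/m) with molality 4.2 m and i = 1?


ΔTf = Kf × m × i
= 6.94 × 4.2 × 1
= 29.148 °C

29.148 °C


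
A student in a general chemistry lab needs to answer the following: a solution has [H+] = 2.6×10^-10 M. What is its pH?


pH = -log10([H+]) = -log10(2.6×10^-10)
= 10 - log10(2.6)
= 10 - 0.41
= 9.59

9.59


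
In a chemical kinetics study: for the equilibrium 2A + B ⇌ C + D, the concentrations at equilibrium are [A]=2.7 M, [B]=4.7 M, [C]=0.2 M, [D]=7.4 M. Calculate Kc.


Kc = [C][D]/([A]^2[B])
= (0.2^1 × 7.4^1)/(2.7^2 × 4.7^1)
= 1.48/34.263
= 0.04320

0.04320


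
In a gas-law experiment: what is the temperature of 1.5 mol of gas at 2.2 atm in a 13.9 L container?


PV = nRT  (R = 0.08206 L·atm/(mol·K))
T = PV/(nR) = 2.2×13.9/(1.5×0.08206)
= 30.58/0.123090
= 248.44 K

248.44 K


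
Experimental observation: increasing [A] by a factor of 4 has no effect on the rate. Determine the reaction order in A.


rate ∝ [A]^n
rate ∝ [A]^0
Order in A: 0

0


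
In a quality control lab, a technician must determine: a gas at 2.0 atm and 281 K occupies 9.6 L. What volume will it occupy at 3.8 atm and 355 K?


P1V1/T1 = P2V2/T2
V2 = P1V1T2/(T1P2)
= 2.0×9.6×355/(281×3.8)
= 6.383 L

6.383 L


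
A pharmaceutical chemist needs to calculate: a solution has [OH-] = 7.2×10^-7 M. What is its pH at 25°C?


pOH = -log10([OH-]) = -log10(7.2×10^-7)
= 7 - log10(7.2) = 6.14
pH = 14 - pOH = 14 - 6.14 = 7.86

7.86


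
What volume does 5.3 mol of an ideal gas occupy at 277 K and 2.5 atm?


PV = nRT  (R = 0.08206 L·atm/(mol·K))
V = nRT/P = 5.3×0.08206×277/2.5
= 48.189 L

48.189 L


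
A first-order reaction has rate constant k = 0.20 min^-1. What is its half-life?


t½ = ln2/k = 0.693147/(0.20 min^-1)
= 3.466 min

3.466 min


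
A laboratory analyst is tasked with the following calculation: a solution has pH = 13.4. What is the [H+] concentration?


[H+] = 10^(-pH) = 10^(-13.4)
= 3.98×10^-14 M

3.98×10^-14 M


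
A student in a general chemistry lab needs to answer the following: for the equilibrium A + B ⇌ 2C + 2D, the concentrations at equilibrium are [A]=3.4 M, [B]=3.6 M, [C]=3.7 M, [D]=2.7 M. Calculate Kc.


Kc = [C]^2[D]^2/([A][B])
= (3.7^2 × 2.7^2)/(3.4^1 × 3.6^1)
= 99.8001/12.24
= 8.154

8.154


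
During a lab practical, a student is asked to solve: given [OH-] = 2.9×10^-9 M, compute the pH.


pOH = -log10([OH-]) = -log10(2.9×10^-9)
= 9 - log10(2.9) = 8.54
pH = 14 - pOH = 14 - 8.54 = 5.46

5.46


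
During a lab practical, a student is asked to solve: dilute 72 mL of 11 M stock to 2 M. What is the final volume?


C1V1 = C2V2
11 × 72 = 2 × V2
V2 = 792/2 = 396.0 mL

396.0 mL


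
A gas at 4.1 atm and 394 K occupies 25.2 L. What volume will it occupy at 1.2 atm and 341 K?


P1V1/T1 = P2V2/T2
V2 = P1V1T2/(T1P2)
= 4.1×25.2×341/(394×1.2)
= 74.518 L

74.518 L


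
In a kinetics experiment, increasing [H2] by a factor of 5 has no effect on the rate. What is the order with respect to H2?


rate ∝ [H2]^n
rate ∝ [H2]^0
Order in H2: 0

0


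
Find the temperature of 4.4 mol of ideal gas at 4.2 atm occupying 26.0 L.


PV = nRT  (R = 0.08206 L·atm/(mol·K))
T = PV/(nR) = 4.2×26.0/(4.4×0.08206)
= 109.20/0.361064
= 302.44 K

302.44 K


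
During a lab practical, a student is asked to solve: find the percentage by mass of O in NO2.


M(NO2) = 1×14.01 + 2×16.0 = 46.01 g/mol
Mass of O = 2 × 16.0 = 32.00 g/mol
% O = 32.00/46.01 × 100 = 69.55%

69.55%


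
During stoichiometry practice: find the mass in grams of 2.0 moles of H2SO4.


M(H2SO4) = 98.09 g/mol
mass = n × M = 2.0 × 98.09 = 196.18 g

196.18 g


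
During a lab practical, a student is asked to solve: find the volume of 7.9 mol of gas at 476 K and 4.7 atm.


PV = nRT  (R = 0.08206 L·atm/(mol·K))
V = nRT/P = 7.9×0.08206×476/4.7
= 65.655 L

65.655 L


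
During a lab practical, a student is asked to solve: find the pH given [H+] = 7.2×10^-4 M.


pH = -log10([H+]) = -log10(7.2×10^-4)
= 4 - log10(7.2)
= 4 - 0.86
= 3.14

3.14


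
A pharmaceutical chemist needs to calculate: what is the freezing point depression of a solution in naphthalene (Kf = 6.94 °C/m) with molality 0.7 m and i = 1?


ΔTf = Kf × m × i
= 6.94 × 0.7 × 1
= 4.858 °C

4.858 °C


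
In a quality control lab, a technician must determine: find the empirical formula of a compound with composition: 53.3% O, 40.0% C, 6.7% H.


Assume 100 g sample. Moles of each element:
  O: 53.3/16.0 = 3.331 mol
  C: 40.0/12.01 = 3.331 mol
  H: 6.7/1.008 = 6.647 mol
Divide by smallest (3.331):
  O: 3.331/3.331 = 1.0
  C: 3.331/3.331 = 1.0
  H: 6.647/3.331 = 2.0
Empirical formula: CH2O

CH2O


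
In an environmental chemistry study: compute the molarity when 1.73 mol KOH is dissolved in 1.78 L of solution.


M = n/V = 1.73/1.78 = 0.972 mol/L

0.972 M


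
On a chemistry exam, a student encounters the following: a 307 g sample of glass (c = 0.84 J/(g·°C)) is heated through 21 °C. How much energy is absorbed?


q = mcΔT = 307 × 0.84 × 21
= 5415.48 J

5415.48 J


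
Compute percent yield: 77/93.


% yield = actual/theoretical × 100
= 77/93 × 100
= 82.8%

82.8%


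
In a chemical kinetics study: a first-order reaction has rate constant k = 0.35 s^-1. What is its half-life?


t½ = ln2/k = 0.693147/(0.35 s^-1)
= 1.980 s

1.980 s


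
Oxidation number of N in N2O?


2x + (-2) = 0, so x = +1
Oxidation number: +1

+1


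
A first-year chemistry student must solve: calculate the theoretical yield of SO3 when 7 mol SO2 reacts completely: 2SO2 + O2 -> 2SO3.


Mole ratio SO3:SO2 = 2:2
n(SO3) = 7 × 2/2 = 7.000 mol
mass = 7.000 × 80.07 = 560.49 g

560.49 g


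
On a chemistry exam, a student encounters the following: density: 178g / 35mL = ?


ρ = mass/volume
= 178/35
= 5.086 g/mL

5.086 g/mL


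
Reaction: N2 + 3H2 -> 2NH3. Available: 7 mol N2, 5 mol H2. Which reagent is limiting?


Mole ratio available / coefficient:
  N2: 7/1 = 7.000
  H2: 5/3 = 1.667
Smaller ratio is limiting.

H2


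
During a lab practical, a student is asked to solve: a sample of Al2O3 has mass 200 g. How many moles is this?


M(Al2O3) = 101.96 g/mol
n = mass/M = 200/101.96 = 1.9616 mol

1.9616 mol


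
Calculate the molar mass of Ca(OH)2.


M(Ca(OH)2) = 1×40.08 + 2×16.0 + 2×1.008
= 40.08 + 32.0 + 2.02
= 74.1 g/mol

74.1 g/mol


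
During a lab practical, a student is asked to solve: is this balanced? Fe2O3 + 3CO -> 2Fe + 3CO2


Equation: Fe2O3 + 3CO -> 2Fe + 3CO2
Check atoms: C: 3=3, Fe: 2=2, O: 6=6
Balanced

Yes, balanced


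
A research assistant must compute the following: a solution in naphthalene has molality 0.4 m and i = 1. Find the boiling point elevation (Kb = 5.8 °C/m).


ΔTb = Kb × m × i
= 5.8 × 0.4 × 1
= 2.32 °C

2.32 °C


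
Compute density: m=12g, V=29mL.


ρ = mass/volume
= 12/29
= 0.414 g/mL

0.414 g/mL


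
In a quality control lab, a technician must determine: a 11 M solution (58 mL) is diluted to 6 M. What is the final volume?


C1V1 = C2V2
11 × 58 = 6 × V2
V2 = 638/6 = 106.33 mL

106.33 mL


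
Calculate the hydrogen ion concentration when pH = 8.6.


[H+] = 10^(-pH) = 10^(-8.6)
= 2.51×10^-9 M

2.51×10^-9 M


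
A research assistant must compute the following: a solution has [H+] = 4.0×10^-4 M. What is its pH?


pH = -log10([H+]) = -log10(4.0×10^-4)
= 4 - log10(4.0)
= 4 - 0.6
= 3.4

3.4


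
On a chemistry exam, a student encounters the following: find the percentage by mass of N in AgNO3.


M(AgNO3) = 1×107.87 + 1×14.01 + 3×16.0 = 169.88 g/mol
Mass of N = 1 × 14.01 = 14.01 g/mol
% N = 14.01/169.88 × 100 = 8.25%

8.25%


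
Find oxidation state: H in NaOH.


H is +1 with nonmetals
Oxidation number: +1

+1


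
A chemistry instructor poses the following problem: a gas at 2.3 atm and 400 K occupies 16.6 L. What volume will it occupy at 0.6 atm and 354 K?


P1V1/T1 = P2V2/T2
V2 = P1V1T2/(T1P2)
= 2.3×16.6×354/(400×0.6)
= 56.316 L

56.316 L


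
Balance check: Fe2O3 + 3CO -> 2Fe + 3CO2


Equation: Fe2O3 + 3CO -> 2Fe + 3CO2
Check atoms: C: 3=3, Fe: 2=2, O: 6=6
Balanced

Yes, balanced


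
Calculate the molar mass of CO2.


M(CO2) = 1×12.01 + 2×16.0
= 12.01 + 32.0
= 44.01 g/mol

44.01 g/mol


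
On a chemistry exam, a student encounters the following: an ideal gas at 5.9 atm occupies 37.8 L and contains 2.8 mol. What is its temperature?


PV = nRT  (R = 0.08206 L·atm/(mol·K))
T = PV/(nR) = 5.9×37.8/(2.8×0.08206)
= 223.02/0.229768
= 970.63 K

970.63 K


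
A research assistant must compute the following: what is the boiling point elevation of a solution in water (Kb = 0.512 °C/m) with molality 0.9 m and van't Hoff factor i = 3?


ΔTb = Kb × m × i
= 0.512 × 0.9 × 3
= 1.3824 °C

1.3824 °C


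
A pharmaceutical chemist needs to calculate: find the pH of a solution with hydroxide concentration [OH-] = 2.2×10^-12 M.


pOH = -log10([OH-]) = -log10(2.2×10^-12)
= 12 - log10(2.2) = 11.66
pH = 14 - pOH = 14 - 11.66 = 2.34

2.34


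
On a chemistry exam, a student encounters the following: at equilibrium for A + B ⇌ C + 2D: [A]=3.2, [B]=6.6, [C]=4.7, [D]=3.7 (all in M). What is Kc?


Kc = [C][D]^2/([A][B])
= (4.7^1 × 3.7^2)/(3.2^1 × 6.6^1)
= 64.343/21.12
= 3.047

3.047


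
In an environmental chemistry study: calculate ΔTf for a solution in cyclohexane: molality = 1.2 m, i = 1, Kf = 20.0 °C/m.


ΔTf = Kf × m × i
= 20.0 × 1.2 × 1
= 24.0 °C

24.0 °C


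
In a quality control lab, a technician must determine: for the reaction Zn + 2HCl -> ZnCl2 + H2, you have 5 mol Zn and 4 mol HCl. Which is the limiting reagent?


Mole ratio available / coefficient:
  Zn: 5/1 = 5.000
  HCl: 4/2 = 2.000
Smaller ratio is limiting.

HCl
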